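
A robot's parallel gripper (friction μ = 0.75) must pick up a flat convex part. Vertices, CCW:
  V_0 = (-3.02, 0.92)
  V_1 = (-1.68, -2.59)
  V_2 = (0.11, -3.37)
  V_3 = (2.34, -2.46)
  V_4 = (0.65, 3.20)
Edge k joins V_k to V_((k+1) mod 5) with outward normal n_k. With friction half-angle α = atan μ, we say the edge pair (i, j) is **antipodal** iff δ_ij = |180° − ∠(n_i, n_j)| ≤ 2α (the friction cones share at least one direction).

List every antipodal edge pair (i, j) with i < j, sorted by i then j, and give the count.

α = atan 0.75 = 36.87°;  2α = 73.74°
n_0 = (-0.9342, -0.3567)
n_1 = (-0.3995, -0.9167)
n_2 = (+0.3778, -0.9259)
n_3 = (+0.9582, +0.2861)
n_4 = (-0.5277, +0.8494)
  (0,1): δ = 134.44°  ·
  (0,2): δ = 88.70°  ·
  (0,3): δ = 4.27°  ✓
  (0,4): δ = 100.96°  ·
  (1,2): δ = 134.26°  ·
  (1,3): δ = 49.83°  ✓
  (1,4): δ = 55.40°  ✓
  (2,3): δ = 95.57°  ·
  (2,4): δ = 9.65°  ✓
  (3,4): δ = 74.77°  ·
antipodal pairs: 4

count = 4; pairs: (0,3), (1,3), (1,4), (2,4)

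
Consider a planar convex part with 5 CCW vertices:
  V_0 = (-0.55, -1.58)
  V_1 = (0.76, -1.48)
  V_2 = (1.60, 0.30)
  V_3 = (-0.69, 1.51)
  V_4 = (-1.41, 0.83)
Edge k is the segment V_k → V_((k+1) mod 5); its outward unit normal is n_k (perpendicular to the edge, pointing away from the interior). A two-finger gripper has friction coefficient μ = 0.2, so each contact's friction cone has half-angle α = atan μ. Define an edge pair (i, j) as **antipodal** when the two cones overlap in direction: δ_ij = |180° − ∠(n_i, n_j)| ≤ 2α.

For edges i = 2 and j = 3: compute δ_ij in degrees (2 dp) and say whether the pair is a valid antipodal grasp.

α = atan 0.2 = 11.31°;  2α = 22.62°
edge 2: e_2 = (-2.29, +1.21);  n_2 = (+0.4672, +0.8842)
edge 3: e_3 = (-0.72, -0.68);  n_3 = (-0.6866, +0.7270)
∠(n_2, n_3) = 71.21°
δ = |180° − 71.21°| = 108.79°
108.79° > 2α = 22.62°  →  invalid

δ = 108.79°, invalid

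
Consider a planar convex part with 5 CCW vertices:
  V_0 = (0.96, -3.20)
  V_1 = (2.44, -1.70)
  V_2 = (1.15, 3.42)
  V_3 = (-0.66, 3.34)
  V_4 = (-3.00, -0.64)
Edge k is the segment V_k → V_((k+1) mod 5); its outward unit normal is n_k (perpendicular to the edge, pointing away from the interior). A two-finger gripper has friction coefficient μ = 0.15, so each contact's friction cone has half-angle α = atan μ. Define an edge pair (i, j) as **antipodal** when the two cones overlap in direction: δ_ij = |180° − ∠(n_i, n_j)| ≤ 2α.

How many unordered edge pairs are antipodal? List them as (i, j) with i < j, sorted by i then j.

count = 1; pairs: (0,3)

α = atan 0.15 = 8.53°;  2α = 17.06°
n_0 = (+0.7118, -0.7023)
n_1 = (+0.9697, +0.2443)
n_2 = (-0.0442, +0.9990)
n_3 = (-0.8620, +0.5068)
n_4 = (-0.5429, -0.8398)
  (0,1): δ = 121.24°  ·
  (0,2): δ = 42.85°  ·
  (0,3): δ = 14.16°  ✓
  (0,4): δ = 101.73°  ·
  (1,2): δ = 101.61°  ·
  (1,3): δ = 44.59°  ·
  (1,4): δ = 42.98°  ·
  (2,3): δ = 122.98°  ·
  (2,4): δ = 35.41°  ·
  (3,4): δ = 92.43°  ·
antipodal pairs: 1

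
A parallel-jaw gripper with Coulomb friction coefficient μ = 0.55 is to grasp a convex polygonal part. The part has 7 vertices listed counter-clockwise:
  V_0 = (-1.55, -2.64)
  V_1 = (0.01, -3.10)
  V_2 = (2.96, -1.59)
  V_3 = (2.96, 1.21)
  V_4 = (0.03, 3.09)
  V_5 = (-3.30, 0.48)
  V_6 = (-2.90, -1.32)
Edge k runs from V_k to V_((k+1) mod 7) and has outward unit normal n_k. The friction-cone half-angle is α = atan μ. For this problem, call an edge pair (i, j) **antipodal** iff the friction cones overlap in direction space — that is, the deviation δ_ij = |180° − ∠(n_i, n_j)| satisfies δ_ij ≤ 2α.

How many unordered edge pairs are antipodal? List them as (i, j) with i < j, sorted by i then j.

α = atan 0.55 = 28.81°;  2α = 57.62°
n_0 = (-0.2828, -0.9592)
n_1 = (+0.4556, -0.8902)
n_2 = (+1.0000, -0.0000)
n_3 = (+0.5400, +0.8416)
n_4 = (-0.6169, +0.7871)
n_5 = (-0.9762, -0.2169)
n_6 = (-0.6991, -0.7150)
  (0,1): δ = 136.46°  ·
  (0,2): δ = 73.57°  ·
  (0,3): δ = 16.26°  ✓
  (0,4): δ = 54.52°  ✓
  (0,5): δ = 118.96°  ·
  (0,6): δ = 152.07°  ·
  (1,2): δ = 117.11°  ·
  (1,3): δ = 59.79°  ·
  (1,4): δ = 10.98°  ✓
  (1,5): δ = 75.42°  ·
  (1,6): δ = 108.54°  ·
  (2,3): δ = 122.69°  ·
  (2,4): δ = 51.91°  ✓
  (2,5): δ = 12.53°  ✓
  (2,6): δ = 45.64°  ✓
  (3,4): δ = 109.23°  ·
  (3,5): δ = 44.79°  ✓
  (3,6): δ = 11.67°  ✓
  (4,5): δ = 115.56°  ·
  (4,6): δ = 82.45°  ·
  (5,6): δ = 146.89°  ·
antipodal pairs: 8

count = 8; pairs: (0,3), (0,4), (1,4), (2,4), (2,5), (2,6), (3,5), (3,6)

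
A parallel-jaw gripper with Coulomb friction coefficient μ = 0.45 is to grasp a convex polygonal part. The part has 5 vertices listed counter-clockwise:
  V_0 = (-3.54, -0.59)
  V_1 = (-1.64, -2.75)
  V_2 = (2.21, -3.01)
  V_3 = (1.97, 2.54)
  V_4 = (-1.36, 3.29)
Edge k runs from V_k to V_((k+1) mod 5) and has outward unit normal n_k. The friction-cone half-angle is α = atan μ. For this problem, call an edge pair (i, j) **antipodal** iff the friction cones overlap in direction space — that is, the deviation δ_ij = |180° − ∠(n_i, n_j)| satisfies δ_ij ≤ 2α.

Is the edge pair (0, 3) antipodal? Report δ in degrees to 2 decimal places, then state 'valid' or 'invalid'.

α = atan 0.45 = 24.23°;  2α = 48.46°
edge 0: e_0 = (+1.90, -2.16);  n_0 = (-0.7509, -0.6605)
edge 3: e_3 = (-3.33, +0.75);  n_3 = (+0.2197, +0.9756)
∠(n_0, n_3) = 144.03°
δ = |180° − 144.03°| = 35.97°
35.97° ≤ 2α = 48.46°  →  valid

δ = 35.97°, valid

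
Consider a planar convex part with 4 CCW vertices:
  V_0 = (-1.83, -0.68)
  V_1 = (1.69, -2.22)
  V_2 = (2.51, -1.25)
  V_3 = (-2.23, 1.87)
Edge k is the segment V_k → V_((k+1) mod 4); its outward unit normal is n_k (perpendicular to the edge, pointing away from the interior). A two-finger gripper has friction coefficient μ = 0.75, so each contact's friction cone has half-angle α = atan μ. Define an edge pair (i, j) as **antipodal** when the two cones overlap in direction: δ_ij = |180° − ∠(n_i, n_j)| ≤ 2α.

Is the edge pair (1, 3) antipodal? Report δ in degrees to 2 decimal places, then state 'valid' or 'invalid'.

δ = 49.12°, valid

α = atan 0.75 = 36.87°;  2α = 73.74°
edge 1: e_1 = (+0.82, +0.97);  n_1 = (+0.7637, -0.6456)
edge 3: e_3 = (+0.40, -2.55);  n_3 = (-0.9879, -0.1550)
∠(n_1, n_3) = 130.88°
δ = |180° − 130.88°| = 49.12°
49.12° ≤ 2α = 73.74°  →  valid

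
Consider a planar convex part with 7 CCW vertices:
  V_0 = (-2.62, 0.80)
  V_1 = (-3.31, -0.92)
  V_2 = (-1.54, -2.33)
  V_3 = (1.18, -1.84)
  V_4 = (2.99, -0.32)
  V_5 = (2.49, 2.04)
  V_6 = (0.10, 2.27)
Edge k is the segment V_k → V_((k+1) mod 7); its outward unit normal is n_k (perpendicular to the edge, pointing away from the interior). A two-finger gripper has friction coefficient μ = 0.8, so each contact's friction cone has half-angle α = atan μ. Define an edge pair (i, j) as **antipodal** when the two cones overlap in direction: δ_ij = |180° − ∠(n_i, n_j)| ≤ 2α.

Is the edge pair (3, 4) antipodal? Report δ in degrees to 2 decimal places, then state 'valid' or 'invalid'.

δ = 118.06°, invalid

α = atan 0.8 = 38.66°;  2α = 77.32°
edge 3: e_3 = (+1.81, +1.52);  n_3 = (+0.6431, -0.7658)
edge 4: e_4 = (-0.50, +2.36);  n_4 = (+0.9783, +0.2073)
∠(n_3, n_4) = 61.94°
δ = |180° − 61.94°| = 118.06°
118.06° > 2α = 77.32°  →  invalid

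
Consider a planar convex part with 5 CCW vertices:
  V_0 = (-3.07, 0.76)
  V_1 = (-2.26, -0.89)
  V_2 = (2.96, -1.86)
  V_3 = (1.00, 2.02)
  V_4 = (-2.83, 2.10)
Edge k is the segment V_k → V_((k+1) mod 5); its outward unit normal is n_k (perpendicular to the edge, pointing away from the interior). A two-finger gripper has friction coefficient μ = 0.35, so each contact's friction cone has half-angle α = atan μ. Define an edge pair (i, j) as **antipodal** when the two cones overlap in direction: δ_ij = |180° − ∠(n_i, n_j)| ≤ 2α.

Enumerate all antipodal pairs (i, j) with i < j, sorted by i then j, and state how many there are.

count = 3; pairs: (0,2), (1,3), (2,4)

α = atan 0.35 = 19.29°;  2α = 38.58°
n_0 = (-0.8977, -0.4407)
n_1 = (-0.1827, -0.9832)
n_2 = (+0.8926, +0.4509)
n_3 = (+0.0209, +0.9998)
n_4 = (-0.9843, +0.1763)
  (0,1): δ = 126.67°  ·
  (0,2): δ = 0.65°  ✓
  (0,3): δ = 62.66°  ·
  (0,4): δ = 143.70°  ·
  (1,2): δ = 52.67°  ·
  (1,3): δ = 9.33°  ✓
  (1,4): δ = 90.37°  ·
  (2,3): δ = 118.00°  ·
  (2,4): δ = 36.96°  ✓
  (3,4): δ = 98.96°  ·
antipodal pairs: 3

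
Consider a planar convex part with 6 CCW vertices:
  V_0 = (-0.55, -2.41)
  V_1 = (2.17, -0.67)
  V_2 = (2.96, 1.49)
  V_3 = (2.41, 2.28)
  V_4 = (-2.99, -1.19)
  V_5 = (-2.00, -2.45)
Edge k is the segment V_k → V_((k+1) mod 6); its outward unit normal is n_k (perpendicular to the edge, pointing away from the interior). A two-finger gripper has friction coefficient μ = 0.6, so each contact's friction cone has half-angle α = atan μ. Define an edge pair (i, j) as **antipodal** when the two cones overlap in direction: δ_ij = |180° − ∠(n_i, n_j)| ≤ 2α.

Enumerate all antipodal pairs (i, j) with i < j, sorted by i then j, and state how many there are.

α = atan 0.6 = 30.96°;  2α = 61.93°
n_0 = (+0.5389, -0.8424)
n_1 = (+0.9392, -0.3435)
n_2 = (+0.8207, +0.5714)
n_3 = (-0.5406, +0.8413)
n_4 = (-0.7863, -0.6178)
n_5 = (+0.0276, -0.9996)
  (0,1): δ = 142.70°  ·
  (0,2): δ = 87.76°  ·
  (0,3): δ = 0.12°  ✓
  (0,4): δ = 95.55°  ·
  (0,5): δ = 148.97°  ·
  (1,2): δ = 125.06°  ·
  (1,3): δ = 37.19°  ✓
  (1,4): δ = 58.25°  ✓
  (1,5): δ = 111.67°  ·
  (2,3): δ = 92.12°  ·
  (2,4): δ = 3.31°  ✓
  (2,5): δ = 56.73°  ✓
  (3,4): δ = 84.57°  ·
  (3,5): δ = 31.14°  ✓
  (4,5): δ = 126.58°  ·
antipodal pairs: 6

count = 6; pairs: (0,3), (1,3), (1,4), (2,4), (2,5), (3,5)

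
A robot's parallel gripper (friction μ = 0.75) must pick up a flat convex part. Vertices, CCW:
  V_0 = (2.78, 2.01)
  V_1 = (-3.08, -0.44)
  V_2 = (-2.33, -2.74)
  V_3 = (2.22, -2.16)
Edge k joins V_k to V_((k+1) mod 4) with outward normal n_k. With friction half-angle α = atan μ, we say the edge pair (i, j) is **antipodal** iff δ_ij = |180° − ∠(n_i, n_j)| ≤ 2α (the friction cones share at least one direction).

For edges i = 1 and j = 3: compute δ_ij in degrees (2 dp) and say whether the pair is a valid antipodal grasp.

δ = 25.71°, valid

α = atan 0.75 = 36.87°;  2α = 73.74°
edge 1: e_1 = (+0.75, -2.30);  n_1 = (-0.9507, -0.3100)
edge 3: e_3 = (+0.56, +4.17);  n_3 = (+0.9911, -0.1331)
∠(n_1, n_3) = 154.29°
δ = |180° − 154.29°| = 25.71°
25.71° ≤ 2α = 73.74°  →  valid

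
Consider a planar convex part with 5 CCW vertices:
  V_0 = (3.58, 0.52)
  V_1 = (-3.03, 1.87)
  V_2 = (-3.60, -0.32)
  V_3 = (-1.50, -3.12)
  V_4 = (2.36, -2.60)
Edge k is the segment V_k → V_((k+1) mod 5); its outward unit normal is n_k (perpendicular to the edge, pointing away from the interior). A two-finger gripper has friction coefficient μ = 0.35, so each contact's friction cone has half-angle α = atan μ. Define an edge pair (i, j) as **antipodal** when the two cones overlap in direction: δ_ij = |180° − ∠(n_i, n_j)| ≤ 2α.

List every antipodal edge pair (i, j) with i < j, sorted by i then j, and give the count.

α = atan 0.35 = 19.29°;  2α = 38.58°
n_0 = (+0.2001, +0.9798)
n_1 = (-0.9678, +0.2519)
n_2 = (-0.8000, -0.6000)
n_3 = (+0.1335, -0.9910)
n_4 = (+0.9313, -0.3642)
  (0,1): δ = 93.05°  ·
  (0,2): δ = 41.59°  ·
  (0,3): δ = 19.22°  ✓
  (0,4): δ = 80.19°  ·
  (1,2): δ = 128.54°  ·
  (1,3): δ = 67.74°  ·
  (1,4): δ = 6.77°  ✓
  (2,3): δ = 119.20°  ·
  (2,4): δ = 58.23°  ·
  (3,4): δ = 119.03°  ·
antipodal pairs: 2

count = 2; pairs: (0,3), (1,4)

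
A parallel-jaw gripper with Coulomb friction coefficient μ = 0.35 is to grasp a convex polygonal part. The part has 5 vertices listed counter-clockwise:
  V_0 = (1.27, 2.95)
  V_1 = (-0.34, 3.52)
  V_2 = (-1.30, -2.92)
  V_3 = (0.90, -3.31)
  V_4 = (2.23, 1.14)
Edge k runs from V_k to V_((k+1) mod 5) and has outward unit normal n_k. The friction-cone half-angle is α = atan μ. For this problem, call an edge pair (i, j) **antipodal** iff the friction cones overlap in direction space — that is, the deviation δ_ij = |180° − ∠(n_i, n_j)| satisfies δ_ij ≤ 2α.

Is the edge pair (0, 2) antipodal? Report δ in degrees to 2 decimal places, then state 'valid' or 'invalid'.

α = atan 0.35 = 19.29°;  2α = 38.58°
edge 0: e_0 = (-1.61, +0.57);  n_0 = (+0.3337, +0.9427)
edge 2: e_2 = (+2.20, -0.39);  n_2 = (-0.1746, -0.9846)
∠(n_0, n_2) = 170.56°
δ = |180° − 170.56°| = 9.44°
9.44° ≤ 2α = 38.58°  →  valid

δ = 9.44°, valid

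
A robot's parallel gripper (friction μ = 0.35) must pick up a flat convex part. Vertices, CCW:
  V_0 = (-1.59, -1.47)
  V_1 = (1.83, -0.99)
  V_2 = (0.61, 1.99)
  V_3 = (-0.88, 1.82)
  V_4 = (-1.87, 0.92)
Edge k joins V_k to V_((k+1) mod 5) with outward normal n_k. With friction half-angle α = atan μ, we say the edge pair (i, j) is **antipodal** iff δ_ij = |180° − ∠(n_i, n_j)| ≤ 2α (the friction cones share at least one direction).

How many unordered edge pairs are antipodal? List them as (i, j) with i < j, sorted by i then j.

count = 3; pairs: (0,2), (0,3), (1,4)

α = atan 0.35 = 19.29°;  2α = 38.58°
n_0 = (+0.1390, -0.9903)
n_1 = (+0.9254, +0.3789)
n_2 = (-0.1134, +0.9936)
n_3 = (-0.6727, +0.7399)
n_4 = (-0.9932, -0.1164)
  (0,1): δ = 75.73°  ·
  (0,2): δ = 1.48°  ✓
  (0,3): δ = 34.28°  ✓
  (0,4): δ = 88.69°  ·
  (1,2): δ = 105.76°  ·
  (1,3): δ = 69.99°  ·
  (1,4): δ = 15.58°  ✓
  (2,3): δ = 144.24°  ·
  (2,4): δ = 89.83°  ·
  (3,4): δ = 125.59°  ·
antipodal pairs: 3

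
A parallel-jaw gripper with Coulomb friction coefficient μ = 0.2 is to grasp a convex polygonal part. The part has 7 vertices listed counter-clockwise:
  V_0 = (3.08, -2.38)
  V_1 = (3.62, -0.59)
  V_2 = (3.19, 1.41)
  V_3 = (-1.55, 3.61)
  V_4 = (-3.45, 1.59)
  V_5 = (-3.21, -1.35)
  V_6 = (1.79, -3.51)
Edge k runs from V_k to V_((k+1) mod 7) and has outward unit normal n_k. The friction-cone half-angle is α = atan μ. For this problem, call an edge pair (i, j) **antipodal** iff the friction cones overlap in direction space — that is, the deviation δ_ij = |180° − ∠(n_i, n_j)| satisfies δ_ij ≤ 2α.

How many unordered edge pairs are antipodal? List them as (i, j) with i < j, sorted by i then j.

count = 4; pairs: (0,4), (1,4), (2,5), (3,6)

α = atan 0.2 = 11.31°;  2α = 22.62°
n_0 = (+0.9574, -0.2888)
n_1 = (+0.9777, +0.2102)
n_2 = (+0.4210, +0.9071)
n_3 = (-0.7284, +0.6851)
n_4 = (-0.9967, -0.0814)
n_5 = (-0.3966, -0.9180)
n_6 = (+0.6589, -0.7522)
  (0,1): δ = 151.08°  ·
  (0,2): δ = 98.11°  ·
  (0,3): δ = 26.46°  ·
  (0,4): δ = 21.45°  ✓
  (0,5): δ = 83.42°  ·
  (0,6): δ = 148.00°  ·
  (1,2): δ = 127.03°  ·
  (1,3): δ = 55.38°  ·
  (1,4): δ = 7.47°  ✓
  (1,5): δ = 54.50°  ·
  (1,6): δ = 119.08°  ·
  (2,3): δ = 108.35°  ·
  (2,4): δ = 60.44°  ·
  (2,5): δ = 1.53°  ✓
  (2,6): δ = 66.12°  ·
  (3,4): δ = 132.09°  ·
  (3,5): δ = 70.12°  ·
  (3,6): δ = 5.54°  ✓
  (4,5): δ = 118.03°  ·
  (4,6): δ = 53.45°  ·
  (5,6): δ = 115.42°  ·
antipodal pairs: 4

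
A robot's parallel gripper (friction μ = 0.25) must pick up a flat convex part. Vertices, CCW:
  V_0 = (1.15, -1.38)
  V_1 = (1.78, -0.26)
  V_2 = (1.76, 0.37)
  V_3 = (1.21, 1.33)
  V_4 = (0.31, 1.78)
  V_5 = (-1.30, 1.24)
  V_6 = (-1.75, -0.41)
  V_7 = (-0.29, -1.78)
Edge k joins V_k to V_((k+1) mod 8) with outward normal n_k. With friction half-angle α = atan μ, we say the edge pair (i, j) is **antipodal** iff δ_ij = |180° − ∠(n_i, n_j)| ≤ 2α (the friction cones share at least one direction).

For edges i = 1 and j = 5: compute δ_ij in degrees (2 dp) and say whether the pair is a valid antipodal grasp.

α = atan 0.25 = 14.04°;  2α = 28.07°
edge 1: e_1 = (-0.02, +0.63);  n_1 = (+0.9995, +0.0317)
edge 5: e_5 = (-0.45, -1.65);  n_5 = (-0.9648, +0.2631)
∠(n_1, n_5) = 162.93°
δ = |180° − 162.93°| = 17.07°
17.07° ≤ 2α = 28.07°  →  valid

δ = 17.07°, valid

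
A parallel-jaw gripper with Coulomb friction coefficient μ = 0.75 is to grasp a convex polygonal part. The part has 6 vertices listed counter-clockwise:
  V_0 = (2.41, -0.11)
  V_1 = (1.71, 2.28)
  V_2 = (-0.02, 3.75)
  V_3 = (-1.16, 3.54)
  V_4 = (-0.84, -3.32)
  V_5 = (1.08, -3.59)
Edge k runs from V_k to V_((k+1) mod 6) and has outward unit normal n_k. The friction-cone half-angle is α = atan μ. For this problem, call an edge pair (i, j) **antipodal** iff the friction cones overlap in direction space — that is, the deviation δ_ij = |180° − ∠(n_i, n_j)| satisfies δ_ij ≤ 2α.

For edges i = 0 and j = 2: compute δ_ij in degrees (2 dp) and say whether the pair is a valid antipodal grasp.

α = atan 0.75 = 36.87°;  2α = 73.74°
edge 0: e_0 = (-0.70, +2.39);  n_0 = (+0.9597, +0.2811)
edge 2: e_2 = (-1.14, -0.21);  n_2 = (-0.1812, +0.9835)
∠(n_0, n_2) = 84.11°
δ = |180° − 84.11°| = 95.89°
95.89° > 2α = 73.74°  →  invalid

δ = 95.89°, invalid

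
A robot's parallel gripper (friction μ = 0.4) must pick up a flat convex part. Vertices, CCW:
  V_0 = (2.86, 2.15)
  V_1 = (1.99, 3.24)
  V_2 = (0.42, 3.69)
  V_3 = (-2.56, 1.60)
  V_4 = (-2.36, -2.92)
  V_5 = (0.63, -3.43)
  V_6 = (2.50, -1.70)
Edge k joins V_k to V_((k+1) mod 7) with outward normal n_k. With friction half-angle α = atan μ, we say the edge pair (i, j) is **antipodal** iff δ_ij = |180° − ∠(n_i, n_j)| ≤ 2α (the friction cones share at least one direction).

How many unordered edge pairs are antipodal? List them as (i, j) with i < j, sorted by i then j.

count = 5; pairs: (0,3), (0,4), (1,4), (2,5), (3,6)

α = atan 0.4 = 21.80°;  2α = 43.60°
n_0 = (+0.7816, +0.6238)
n_1 = (+0.2755, +0.9613)
n_2 = (-0.5742, +0.8187)
n_3 = (-0.9990, -0.0442)
n_4 = (-0.1681, -0.9858)
n_5 = (+0.6791, -0.7341)
n_6 = (+0.9957, -0.0931)
  (0,1): δ = 144.59°  ·
  (0,2): δ = 93.55°  ·
  (0,3): δ = 36.06°  ✓
  (0,4): δ = 41.72°  ✓
  (0,5): δ = 94.18°  ·
  (0,6): δ = 136.06°  ·
  (1,2): δ = 128.96°  ·
  (1,3): δ = 71.47°  ·
  (1,4): δ = 6.31°  ✓
  (1,5): δ = 58.77°  ·
  (1,6): δ = 100.65°  ·
  (2,3): δ = 122.51°  ·
  (2,4): δ = 44.72°  ·
  (2,5): δ = 7.73°  ✓
  (2,6): δ = 49.61°  ·
  (3,4): δ = 102.21°  ·
  (3,5): δ = 49.76°  ·
  (3,6): δ = 7.88°  ✓
  (4,5): δ = 127.55°  ·
  (4,6): δ = 85.66°  ·
  (5,6): δ = 138.11°  ·
antipodal pairs: 5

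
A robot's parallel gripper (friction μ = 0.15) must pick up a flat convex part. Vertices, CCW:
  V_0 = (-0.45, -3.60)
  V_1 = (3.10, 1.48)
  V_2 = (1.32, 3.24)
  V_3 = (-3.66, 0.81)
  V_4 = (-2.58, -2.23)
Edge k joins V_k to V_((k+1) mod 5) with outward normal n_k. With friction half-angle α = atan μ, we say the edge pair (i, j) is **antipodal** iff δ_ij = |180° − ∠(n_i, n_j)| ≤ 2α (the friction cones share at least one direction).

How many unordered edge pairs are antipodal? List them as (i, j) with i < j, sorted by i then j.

count = 1; pairs: (1,4)

α = atan 0.15 = 8.53°;  2α = 17.06°
n_0 = (+0.8197, -0.5728)
n_1 = (+0.7031, +0.7111)
n_2 = (-0.4385, +0.8987)
n_3 = (-0.9423, -0.3348)
n_4 = (-0.5410, -0.8411)
  (0,1): δ = 99.73°  ·
  (0,2): δ = 29.04°  ·
  (0,3): δ = 54.50°  ·
  (0,4): δ = 92.20°  ·
  (1,2): δ = 109.31°  ·
  (1,3): δ = 25.77°  ·
  (1,4): δ = 11.93°  ✓
  (2,3): δ = 96.45°  ·
  (2,4): δ = 58.76°  ·
  (3,4): δ = 142.31°  ·
antipodal pairs: 1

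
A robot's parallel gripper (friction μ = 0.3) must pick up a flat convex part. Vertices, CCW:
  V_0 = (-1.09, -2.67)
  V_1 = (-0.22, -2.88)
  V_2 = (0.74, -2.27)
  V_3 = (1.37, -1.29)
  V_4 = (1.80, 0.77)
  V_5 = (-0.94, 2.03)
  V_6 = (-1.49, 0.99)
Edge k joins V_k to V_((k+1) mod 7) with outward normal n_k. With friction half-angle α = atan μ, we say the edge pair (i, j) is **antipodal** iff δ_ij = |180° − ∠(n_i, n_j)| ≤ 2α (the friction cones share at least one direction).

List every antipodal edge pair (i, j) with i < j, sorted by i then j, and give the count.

count = 5; pairs: (0,4), (1,5), (2,5), (3,5), (3,6)

α = atan 0.3 = 16.70°;  2α = 33.40°
n_0 = (-0.2346, -0.9721)
n_1 = (+0.5363, -0.8440)
n_2 = (+0.8412, -0.5408)
n_3 = (+0.9789, -0.2043)
n_4 = (+0.4178, +0.9085)
n_5 = (-0.8840, +0.4675)
n_6 = (-0.9941, -0.1086)
  (0,1): δ = 134.00°  ·
  (0,2): δ = 109.16°  ·
  (0,3): δ = 88.22°  ·
  (0,4): δ = 11.13°  ✓
  (0,5): δ = 75.70°  ·
  (0,6): δ = 109.81°  ·
  (1,2): δ = 155.17°  ·
  (1,3): δ = 134.22°  ·
  (1,4): δ = 57.13°  ·
  (1,5): δ = 29.70°  ✓
  (1,6): δ = 63.80°  ·
  (2,3): δ = 159.06°  ·
  (2,4): δ = 81.96°  ·
  (2,5): δ = 4.86°  ✓
  (2,6): δ = 38.97°  ·
  (3,4): δ = 102.91°  ·
  (3,5): δ = 16.08°  ✓
  (3,6): δ = 18.03°  ✓
  (4,5): δ = 93.18°  ·
  (4,6): δ = 59.07°  ·
  (5,6): δ = 145.89°  ·
antipodal pairs: 5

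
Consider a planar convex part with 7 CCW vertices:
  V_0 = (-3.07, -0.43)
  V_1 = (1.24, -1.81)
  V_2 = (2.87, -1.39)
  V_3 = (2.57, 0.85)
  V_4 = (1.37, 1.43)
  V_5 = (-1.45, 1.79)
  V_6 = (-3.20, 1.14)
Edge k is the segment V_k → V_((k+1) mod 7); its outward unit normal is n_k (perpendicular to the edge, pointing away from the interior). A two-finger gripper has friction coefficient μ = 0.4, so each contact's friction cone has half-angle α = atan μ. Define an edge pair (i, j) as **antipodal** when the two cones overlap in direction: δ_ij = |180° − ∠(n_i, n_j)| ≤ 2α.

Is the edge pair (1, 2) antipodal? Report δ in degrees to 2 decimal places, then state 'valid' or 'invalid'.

δ = 96.82°, invalid

α = atan 0.4 = 21.80°;  2α = 43.60°
edge 1: e_1 = (+1.63, +0.42);  n_1 = (+0.2495, -0.9684)
edge 2: e_2 = (-0.30, +2.24);  n_2 = (+0.9912, +0.1327)
∠(n_1, n_2) = 83.18°
δ = |180° − 83.18°| = 96.82°
96.82° > 2α = 43.60°  →  invalid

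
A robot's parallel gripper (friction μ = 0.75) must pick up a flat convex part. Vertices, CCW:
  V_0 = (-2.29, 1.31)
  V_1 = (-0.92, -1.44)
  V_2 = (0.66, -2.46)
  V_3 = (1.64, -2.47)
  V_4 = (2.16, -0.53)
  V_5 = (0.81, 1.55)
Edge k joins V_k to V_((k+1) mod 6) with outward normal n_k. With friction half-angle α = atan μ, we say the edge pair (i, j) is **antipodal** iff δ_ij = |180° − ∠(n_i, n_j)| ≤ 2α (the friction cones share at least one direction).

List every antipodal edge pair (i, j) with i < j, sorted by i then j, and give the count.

count = 9; pairs: (0,3), (0,4), (0,5), (1,3), (1,4), (1,5), (2,4), (2,5), (3,5)

α = atan 0.75 = 36.87°;  2α = 73.74°
n_0 = (-0.8951, -0.4459)
n_1 = (-0.5424, -0.8401)
n_2 = (-0.0102, -0.9999)
n_3 = (+0.9659, -0.2589)
n_4 = (+0.8388, +0.5444)
n_5 = (-0.0772, +0.9970)
  (0,1): δ = 149.33°  ·
  (0,2): δ = 117.07°  ·
  (0,3): δ = 41.49°  ✓
  (0,4): δ = 6.50°  ✓
  (0,5): δ = 67.95°  ✓
  (1,2): δ = 147.74°  ·
  (1,3): δ = 72.16°  ✓
  (1,4): δ = 24.17°  ✓
  (1,5): δ = 37.27°  ✓
  (2,3): δ = 104.42°  ·
  (2,4): δ = 56.43°  ✓
  (2,5): δ = 5.01°  ✓
  (3,4): δ = 132.01°  ·
  (3,5): δ = 70.57°  ✓
  (4,5): δ = 118.56°  ·
antipodal pairs: 9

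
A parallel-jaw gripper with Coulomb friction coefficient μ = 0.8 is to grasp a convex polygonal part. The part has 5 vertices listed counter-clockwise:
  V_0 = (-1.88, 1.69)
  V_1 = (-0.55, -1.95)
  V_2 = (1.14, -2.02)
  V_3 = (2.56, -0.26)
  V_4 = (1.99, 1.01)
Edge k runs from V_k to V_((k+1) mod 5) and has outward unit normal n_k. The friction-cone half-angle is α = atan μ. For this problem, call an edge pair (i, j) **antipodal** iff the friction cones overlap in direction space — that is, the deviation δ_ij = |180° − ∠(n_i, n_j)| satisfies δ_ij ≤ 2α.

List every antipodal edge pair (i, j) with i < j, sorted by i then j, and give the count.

α = atan 0.8 = 38.66°;  2α = 77.32°
n_0 = (-0.9393, -0.3432)
n_1 = (-0.0414, -0.9991)
n_2 = (+0.7783, -0.6279)
n_3 = (+0.9123, +0.4095)
n_4 = (+0.1731, +0.9849)
  (0,1): δ = 112.44°  ·
  (0,2): δ = 58.97°  ✓
  (0,3): δ = 4.10°  ✓
  (0,4): δ = 59.96°  ✓
  (1,2): δ = 126.53°  ·
  (1,3): δ = 63.46°  ✓
  (1,4): δ = 7.59°  ✓
  (2,3): δ = 116.93°  ·
  (2,4): δ = 61.07°  ✓
  (3,4): δ = 124.14°  ·
antipodal pairs: 6

count = 6; pairs: (0,2), (0,3), (0,4), (1,3), (1,4), (2,4)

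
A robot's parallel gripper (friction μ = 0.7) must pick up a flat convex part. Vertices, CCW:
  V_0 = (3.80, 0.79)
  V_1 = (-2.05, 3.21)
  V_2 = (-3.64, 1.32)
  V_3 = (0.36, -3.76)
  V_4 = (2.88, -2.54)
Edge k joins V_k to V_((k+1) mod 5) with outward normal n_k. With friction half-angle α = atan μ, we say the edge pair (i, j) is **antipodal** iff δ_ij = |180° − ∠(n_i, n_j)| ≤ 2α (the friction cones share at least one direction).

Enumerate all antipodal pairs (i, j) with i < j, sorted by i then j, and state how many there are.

α = atan 0.7 = 34.99°;  2α = 69.98°
n_0 = (+0.3823, +0.9241)
n_1 = (-0.7652, +0.6438)
n_2 = (-0.7857, -0.6186)
n_3 = (+0.4357, -0.9001)
n_4 = (+0.9639, -0.2663)
  (0,1): δ = 107.60°  ·
  (0,2): δ = 29.31°  ✓
  (0,3): δ = 48.31°  ✓
  (0,4): δ = 97.03°  ·
  (1,2): δ = 101.71°  ·
  (1,3): δ = 24.09°  ✓
  (1,4): δ = 24.63°  ✓
  (2,3): δ = 102.38°  ·
  (2,4): δ = 53.66°  ✓
  (3,4): δ = 131.28°  ·
antipodal pairs: 5

count = 5; pairs: (0,2), (0,3), (1,3), (1,4), (2,4)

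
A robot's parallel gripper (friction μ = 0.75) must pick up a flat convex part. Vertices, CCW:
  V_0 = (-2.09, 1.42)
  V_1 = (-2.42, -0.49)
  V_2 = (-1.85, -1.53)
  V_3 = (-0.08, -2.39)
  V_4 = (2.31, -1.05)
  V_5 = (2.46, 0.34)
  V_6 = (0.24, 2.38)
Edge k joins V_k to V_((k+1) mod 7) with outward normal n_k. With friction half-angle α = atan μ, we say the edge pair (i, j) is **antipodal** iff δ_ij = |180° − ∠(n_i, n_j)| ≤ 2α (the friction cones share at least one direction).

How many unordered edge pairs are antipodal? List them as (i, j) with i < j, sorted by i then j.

α = atan 0.75 = 36.87°;  2α = 73.74°
n_0 = (-0.9854, +0.1703)
n_1 = (-0.8769, -0.4806)
n_2 = (-0.4370, -0.8995)
n_3 = (+0.4890, -0.8723)
n_4 = (+0.9942, -0.1073)
n_5 = (+0.6766, +0.7363)
n_6 = (-0.3809, +0.9246)
  (0,1): δ = 141.47°  ·
  (0,2): δ = 106.11°  ·
  (0,3): δ = 50.92°  ✓
  (0,4): δ = 3.64°  ✓
  (0,5): δ = 57.22°  ✓
  (0,6): δ = 122.19°  ·
  (1,2): δ = 144.64°  ·
  (1,3): δ = 89.45°  ·
  (1,4): δ = 34.89°  ✓
  (1,5): δ = 18.69°  ✓
  (1,6): δ = 83.67°  ·
  (2,3): δ = 124.81°  ·
  (2,4): δ = 70.25°  ✓
  (2,5): δ = 16.67°  ✓
  (2,6): δ = 48.31°  ✓
  (3,4): δ = 125.44°  ·
  (3,5): δ = 71.86°  ✓
  (3,6): δ = 6.89°  ✓
  (4,5): δ = 126.42°  ·
  (4,6): δ = 61.45°  ✓
  (5,6): δ = 115.03°  ·
antipodal pairs: 11

count = 11; pairs: (0,3), (0,4), (0,5), (1,4), (1,5), (2,4), (2,5), (2,6), (3,5), (3,6), (4,6)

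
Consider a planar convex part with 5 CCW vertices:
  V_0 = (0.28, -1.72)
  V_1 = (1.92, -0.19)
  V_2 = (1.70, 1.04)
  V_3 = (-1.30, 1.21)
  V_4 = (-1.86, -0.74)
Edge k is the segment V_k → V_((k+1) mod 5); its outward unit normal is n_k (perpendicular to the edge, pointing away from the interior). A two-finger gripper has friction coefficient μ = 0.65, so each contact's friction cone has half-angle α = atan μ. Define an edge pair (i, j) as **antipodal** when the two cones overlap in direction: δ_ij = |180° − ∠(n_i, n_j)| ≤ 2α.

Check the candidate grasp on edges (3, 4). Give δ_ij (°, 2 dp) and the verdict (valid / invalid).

δ = 98.58°, invalid

α = atan 0.65 = 33.02°;  2α = 66.05°
edge 3: e_3 = (-0.56, -1.95);  n_3 = (-0.9612, +0.2760)
edge 4: e_4 = (+2.14, -0.98);  n_4 = (-0.4164, -0.9092)
∠(n_3, n_4) = 81.42°
δ = |180° − 81.42°| = 98.58°
98.58° > 2α = 66.05°  →  invalid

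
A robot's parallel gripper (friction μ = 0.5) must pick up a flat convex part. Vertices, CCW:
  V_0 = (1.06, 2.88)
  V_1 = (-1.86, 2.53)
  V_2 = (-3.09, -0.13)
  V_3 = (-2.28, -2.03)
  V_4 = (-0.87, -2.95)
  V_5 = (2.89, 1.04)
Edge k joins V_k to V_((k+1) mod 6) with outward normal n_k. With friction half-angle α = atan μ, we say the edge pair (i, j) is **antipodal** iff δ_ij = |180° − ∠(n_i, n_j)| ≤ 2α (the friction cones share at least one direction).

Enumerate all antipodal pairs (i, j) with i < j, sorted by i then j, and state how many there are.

α = atan 0.5 = 26.57°;  2α = 53.13°
n_0 = (-0.1190, +0.9929)
n_1 = (-0.9077, +0.4197)
n_2 = (-0.9199, -0.3922)
n_3 = (-0.5464, -0.8375)
n_4 = (+0.7278, -0.6858)
n_5 = (+0.7090, +0.7052)
  (0,1): δ = 121.65°  ·
  (0,2): δ = 73.75°  ·
  (0,3): δ = 39.96°  ✓
  (0,4): δ = 39.86°  ✓
  (0,5): δ = 128.01°  ·
  (1,2): δ = 132.09°  ·
  (1,3): δ = 98.31°  ·
  (1,4): δ = 18.48°  ✓
  (1,5): δ = 69.66°  ·
  (2,3): δ = 146.21°  ·
  (2,4): δ = 66.39°  ·
  (2,5): δ = 21.75°  ✓
  (3,4): δ = 100.18°  ·
  (3,5): δ = 12.03°  ✓
  (4,5): δ = 91.86°  ·
antipodal pairs: 5

count = 5; pairs: (0,3), (0,4), (1,4), (2,5), (3,5)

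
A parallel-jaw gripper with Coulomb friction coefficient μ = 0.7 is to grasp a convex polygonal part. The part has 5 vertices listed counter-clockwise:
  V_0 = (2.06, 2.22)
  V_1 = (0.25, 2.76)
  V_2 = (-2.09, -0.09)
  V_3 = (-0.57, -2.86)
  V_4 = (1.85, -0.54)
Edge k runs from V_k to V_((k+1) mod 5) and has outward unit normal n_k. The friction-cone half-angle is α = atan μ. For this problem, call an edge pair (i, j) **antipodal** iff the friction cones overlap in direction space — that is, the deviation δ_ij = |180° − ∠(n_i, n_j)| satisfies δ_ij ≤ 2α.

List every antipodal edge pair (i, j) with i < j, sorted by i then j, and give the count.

count = 5; pairs: (0,2), (0,3), (1,3), (1,4), (2,4)

α = atan 0.7 = 34.99°;  2α = 69.98°
n_0 = (+0.2859, +0.9583)
n_1 = (-0.7729, +0.6346)
n_2 = (-0.8767, -0.4811)
n_3 = (+0.6920, -0.7219)
n_4 = (+0.9971, -0.0759)
  (0,1): δ = 112.78°  ·
  (0,2): δ = 44.63°  ✓
  (0,3): δ = 60.40°  ✓
  (0,4): δ = 102.26°  ·
  (1,2): δ = 111.86°  ·
  (1,3): δ = 6.82°  ✓
  (1,4): δ = 35.04°  ✓
  (2,3): δ = 74.96°  ·
  (2,4): δ = 33.11°  ✓
  (3,4): δ = 138.14°  ·
antipodal pairs: 5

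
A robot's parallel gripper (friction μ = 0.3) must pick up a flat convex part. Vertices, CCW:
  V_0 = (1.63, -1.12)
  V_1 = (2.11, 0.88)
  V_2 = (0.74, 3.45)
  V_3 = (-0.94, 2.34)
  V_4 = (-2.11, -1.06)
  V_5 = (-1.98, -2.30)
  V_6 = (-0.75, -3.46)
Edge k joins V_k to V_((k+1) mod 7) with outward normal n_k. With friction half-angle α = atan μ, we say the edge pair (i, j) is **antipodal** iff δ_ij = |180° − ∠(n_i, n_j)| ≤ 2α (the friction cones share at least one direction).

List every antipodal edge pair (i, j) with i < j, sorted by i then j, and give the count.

count = 6; pairs: (0,3), (0,4), (1,4), (1,5), (2,6), (3,6)

α = atan 0.3 = 16.70°;  2α = 33.40°
n_0 = (+0.9724, -0.2334)
n_1 = (+0.8824, +0.4704)
n_2 = (-0.5513, +0.8343)
n_3 = (-0.9456, +0.3254)
n_4 = (-0.9945, -0.1043)
n_5 = (-0.6861, -0.7275)
n_6 = (+0.7011, -0.7131)
  (0,1): δ = 138.44°  ·
  (0,2): δ = 43.05°  ·
  (0,3): δ = 5.49°  ✓
  (0,4): δ = 19.48°  ✓
  (0,5): δ = 60.17°  ·
  (0,6): δ = 148.01°  ·
  (1,2): δ = 84.61°  ·
  (1,3): δ = 47.05°  ·
  (1,4): δ = 22.08°  ✓
  (1,5): δ = 18.62°  ✓
  (1,6): δ = 106.45°  ·
  (2,3): δ = 142.44°  ·
  (2,4): δ = 117.47°  ·
  (2,5): δ = 76.78°  ·
  (2,6): δ = 11.06°  ✓
  (3,4): δ = 155.03°  ·
  (3,5): δ = 114.33°  ·
  (3,6): δ = 26.50°  ✓
  (4,5): δ = 139.31°  ·
  (4,6): δ = 51.47°  ·
  (5,6): δ = 92.16°  ·
antipodal pairs: 6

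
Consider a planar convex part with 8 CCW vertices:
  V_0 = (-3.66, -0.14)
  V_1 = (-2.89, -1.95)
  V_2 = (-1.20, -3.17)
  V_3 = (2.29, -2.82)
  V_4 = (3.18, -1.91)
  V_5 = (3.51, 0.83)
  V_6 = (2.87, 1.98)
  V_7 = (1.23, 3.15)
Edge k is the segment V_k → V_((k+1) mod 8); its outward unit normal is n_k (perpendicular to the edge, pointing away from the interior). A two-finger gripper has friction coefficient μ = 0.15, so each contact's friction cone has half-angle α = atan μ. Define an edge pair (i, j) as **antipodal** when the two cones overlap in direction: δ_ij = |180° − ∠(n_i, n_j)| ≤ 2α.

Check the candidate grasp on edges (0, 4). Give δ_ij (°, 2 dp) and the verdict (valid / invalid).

α = atan 0.15 = 8.53°;  2α = 17.06°
edge 0: e_0 = (+0.77, -1.81);  n_0 = (-0.9202, -0.3915)
edge 4: e_4 = (+0.33, +2.74);  n_4 = (+0.9928, -0.1196)
∠(n_0, n_4) = 150.09°
δ = |180° − 150.09°| = 29.91°
29.91° > 2α = 17.06°  →  invalid

δ = 29.91°, invalid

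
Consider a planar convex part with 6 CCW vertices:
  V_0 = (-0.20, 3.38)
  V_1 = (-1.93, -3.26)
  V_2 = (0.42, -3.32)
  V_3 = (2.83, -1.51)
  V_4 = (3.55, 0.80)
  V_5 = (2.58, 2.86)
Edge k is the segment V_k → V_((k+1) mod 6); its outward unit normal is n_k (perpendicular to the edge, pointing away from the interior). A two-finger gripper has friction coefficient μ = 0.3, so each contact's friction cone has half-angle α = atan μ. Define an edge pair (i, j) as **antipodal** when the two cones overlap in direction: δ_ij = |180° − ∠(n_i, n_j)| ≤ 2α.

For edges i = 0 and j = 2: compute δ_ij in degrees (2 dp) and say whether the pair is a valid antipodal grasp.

α = atan 0.3 = 16.70°;  2α = 33.40°
edge 0: e_0 = (-1.73, -6.64);  n_0 = (-0.9677, +0.2521)
edge 2: e_2 = (+2.41, +1.81);  n_2 = (+0.6005, -0.7996)
∠(n_0, n_2) = 141.51°
δ = |180° − 141.51°| = 38.49°
38.49° > 2α = 33.40°  →  invalid

δ = 38.49°, invalid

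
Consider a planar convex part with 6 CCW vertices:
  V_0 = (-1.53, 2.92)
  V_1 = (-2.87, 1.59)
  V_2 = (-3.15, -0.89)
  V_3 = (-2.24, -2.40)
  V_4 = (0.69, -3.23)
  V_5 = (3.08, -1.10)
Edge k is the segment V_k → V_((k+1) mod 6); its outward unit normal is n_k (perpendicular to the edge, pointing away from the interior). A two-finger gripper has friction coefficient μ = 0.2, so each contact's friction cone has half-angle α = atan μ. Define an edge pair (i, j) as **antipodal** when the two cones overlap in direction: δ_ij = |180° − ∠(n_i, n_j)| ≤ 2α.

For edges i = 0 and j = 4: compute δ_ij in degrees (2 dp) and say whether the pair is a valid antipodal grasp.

α = atan 0.2 = 11.31°;  2α = 22.62°
edge 0: e_0 = (-1.34, -1.33);  n_0 = (-0.7045, +0.7098)
edge 4: e_4 = (+2.39, +2.13);  n_4 = (+0.6653, -0.7465)
∠(n_0, n_4) = 176.92°
δ = |180° − 176.92°| = 3.08°
3.08° ≤ 2α = 22.62°  →  valid

δ = 3.08°, valid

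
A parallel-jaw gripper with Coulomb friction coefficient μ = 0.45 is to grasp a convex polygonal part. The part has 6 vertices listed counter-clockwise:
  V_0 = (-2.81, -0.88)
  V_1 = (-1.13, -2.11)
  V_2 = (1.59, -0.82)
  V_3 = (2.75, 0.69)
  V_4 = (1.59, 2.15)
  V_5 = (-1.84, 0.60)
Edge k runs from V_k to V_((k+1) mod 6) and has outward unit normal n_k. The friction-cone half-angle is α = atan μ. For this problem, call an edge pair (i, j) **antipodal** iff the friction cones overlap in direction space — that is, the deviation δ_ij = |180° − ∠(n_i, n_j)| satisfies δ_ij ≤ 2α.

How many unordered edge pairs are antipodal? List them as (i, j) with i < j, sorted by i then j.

count = 5; pairs: (0,3), (1,4), (1,5), (2,4), (2,5)

α = atan 0.45 = 24.23°;  2α = 48.46°
n_0 = (-0.5907, -0.8069)
n_1 = (+0.4285, -0.9035)
n_2 = (+0.7930, -0.6092)
n_3 = (+0.7830, +0.6221)
n_4 = (-0.4118, +0.9113)
n_5 = (-0.8364, +0.5482)
  (0,1): δ = 118.42°  ·
  (0,2): δ = 91.32°  ·
  (0,3): δ = 15.32°  ✓
  (0,4): δ = 60.53°  ·
  (0,5): δ = 92.97°  ·
  (1,2): δ = 152.91°  ·
  (1,3): δ = 76.91°  ·
  (1,4): δ = 1.06°  ✓
  (1,5): δ = 31.39°  ✓
  (2,3): δ = 104.00°  ·
  (2,4): δ = 28.15°  ✓
  (2,5): δ = 4.29°  ✓
  (3,4): δ = 104.15°  ·
  (3,5): δ = 71.71°  ·
  (4,5): δ = 147.56°  ·
antipodal pairs: 5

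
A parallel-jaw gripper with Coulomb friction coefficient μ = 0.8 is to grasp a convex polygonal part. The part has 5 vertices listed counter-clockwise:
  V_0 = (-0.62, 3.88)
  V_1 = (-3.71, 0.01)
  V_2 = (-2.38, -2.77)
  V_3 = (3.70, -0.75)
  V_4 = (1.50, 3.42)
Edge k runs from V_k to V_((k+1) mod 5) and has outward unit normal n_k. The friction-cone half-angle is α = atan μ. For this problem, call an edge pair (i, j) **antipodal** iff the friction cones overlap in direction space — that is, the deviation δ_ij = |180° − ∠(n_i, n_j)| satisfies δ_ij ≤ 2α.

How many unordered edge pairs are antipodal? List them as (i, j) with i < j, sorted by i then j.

count = 5; pairs: (0,2), (0,3), (1,3), (1,4), (2,4)

α = atan 0.8 = 38.66°;  2α = 77.32°
n_0 = (-0.7815, +0.6240)
n_1 = (-0.9021, -0.4316)
n_2 = (+0.3153, -0.9490)
n_3 = (+0.8845, +0.4666)
n_4 = (+0.2120, +0.9773)
  (0,1): δ = 115.83°  ·
  (0,2): δ = 33.02°  ✓
  (0,3): δ = 66.42°  ✓
  (0,4): δ = 116.36°  ·
  (1,2): δ = 97.19°  ·
  (1,3): δ = 2.25°  ✓
  (1,4): δ = 52.19°  ✓
  (2,3): δ = 80.56°  ·
  (2,4): δ = 30.62°  ✓
  (3,4): δ = 130.06°  ·
antipodal pairs: 5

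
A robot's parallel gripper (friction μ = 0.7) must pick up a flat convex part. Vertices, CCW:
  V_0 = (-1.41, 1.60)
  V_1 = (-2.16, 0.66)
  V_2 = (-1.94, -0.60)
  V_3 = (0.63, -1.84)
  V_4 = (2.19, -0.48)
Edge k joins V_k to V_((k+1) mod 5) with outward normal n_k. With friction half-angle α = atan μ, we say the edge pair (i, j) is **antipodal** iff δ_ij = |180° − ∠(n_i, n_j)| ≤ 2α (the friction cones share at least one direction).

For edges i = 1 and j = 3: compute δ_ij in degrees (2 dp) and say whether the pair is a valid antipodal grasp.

α = atan 0.7 = 34.99°;  2α = 69.98°
edge 1: e_1 = (+0.22, -1.26);  n_1 = (-0.9851, -0.1720)
edge 3: e_3 = (+1.56, +1.36);  n_3 = (+0.6571, -0.7538)
∠(n_1, n_3) = 121.18°
δ = |180° − 121.18°| = 58.82°
58.82° ≤ 2α = 69.98°  →  valid

δ = 58.82°, valid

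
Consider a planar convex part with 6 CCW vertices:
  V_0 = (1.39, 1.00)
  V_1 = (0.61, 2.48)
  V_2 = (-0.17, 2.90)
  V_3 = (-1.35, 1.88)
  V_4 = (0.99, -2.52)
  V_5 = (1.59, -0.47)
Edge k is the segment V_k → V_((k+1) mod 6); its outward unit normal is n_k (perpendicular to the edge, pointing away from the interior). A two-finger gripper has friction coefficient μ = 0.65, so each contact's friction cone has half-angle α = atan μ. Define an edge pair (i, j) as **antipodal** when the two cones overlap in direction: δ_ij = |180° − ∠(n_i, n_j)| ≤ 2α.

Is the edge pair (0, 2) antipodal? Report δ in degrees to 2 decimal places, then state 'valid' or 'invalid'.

δ = 76.95°, invalid

α = atan 0.65 = 33.02°;  2α = 66.05°
edge 0: e_0 = (-0.78, +1.48);  n_0 = (+0.8847, +0.4662)
edge 2: e_2 = (-1.18, -1.02);  n_2 = (-0.6540, +0.7565)
∠(n_0, n_2) = 103.05°
δ = |180° − 103.05°| = 76.95°
76.95° > 2α = 66.05°  →  invalid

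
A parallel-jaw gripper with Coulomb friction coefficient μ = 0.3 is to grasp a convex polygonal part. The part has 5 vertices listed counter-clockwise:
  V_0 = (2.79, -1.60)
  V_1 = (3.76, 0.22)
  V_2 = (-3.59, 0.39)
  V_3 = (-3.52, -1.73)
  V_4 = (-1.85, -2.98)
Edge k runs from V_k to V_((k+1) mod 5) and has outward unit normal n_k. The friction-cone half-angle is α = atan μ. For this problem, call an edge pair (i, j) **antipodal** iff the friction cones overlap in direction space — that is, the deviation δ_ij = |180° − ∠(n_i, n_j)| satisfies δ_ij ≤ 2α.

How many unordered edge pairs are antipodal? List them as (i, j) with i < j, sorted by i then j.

count = 2; pairs: (0,2), (1,4)

α = atan 0.3 = 16.70°;  2α = 33.40°
n_0 = (+0.8825, -0.4703)
n_1 = (+0.0231, +0.9997)
n_2 = (-0.9995, -0.0330)
n_3 = (-0.5992, -0.8006)
n_4 = (+0.2851, -0.9585)
  (0,1): δ = 63.27°  ·
  (0,2): δ = 29.95°  ✓
  (0,3): δ = 81.24°  ·
  (0,4): δ = 134.62°  ·
  (1,2): δ = 86.78°  ·
  (1,3): δ = 35.49°  ·
  (1,4): δ = 17.89°  ✓
  (2,3): δ = 128.71°  ·
  (2,4): δ = 75.33°  ·
  (3,4): δ = 126.62°  ·
antipodal pairs: 2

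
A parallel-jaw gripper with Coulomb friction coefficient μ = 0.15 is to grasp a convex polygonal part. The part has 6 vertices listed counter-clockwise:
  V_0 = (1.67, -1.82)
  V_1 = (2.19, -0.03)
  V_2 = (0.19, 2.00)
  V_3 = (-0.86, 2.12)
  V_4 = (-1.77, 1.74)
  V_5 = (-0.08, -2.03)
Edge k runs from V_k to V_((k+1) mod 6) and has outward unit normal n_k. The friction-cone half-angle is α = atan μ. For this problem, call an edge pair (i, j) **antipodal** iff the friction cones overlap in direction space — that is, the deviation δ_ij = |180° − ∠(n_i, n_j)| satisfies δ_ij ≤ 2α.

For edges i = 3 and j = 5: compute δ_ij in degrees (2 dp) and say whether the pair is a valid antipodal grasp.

δ = 15.82°, valid

α = atan 0.15 = 8.53°;  2α = 17.06°
edge 3: e_3 = (-0.91, -0.38);  n_3 = (-0.3853, +0.9228)
edge 5: e_5 = (+1.75, +0.21);  n_5 = (+0.1191, -0.9929)
∠(n_3, n_5) = 164.18°
δ = |180° − 164.18°| = 15.82°
15.82° ≤ 2α = 17.06°  →  valid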